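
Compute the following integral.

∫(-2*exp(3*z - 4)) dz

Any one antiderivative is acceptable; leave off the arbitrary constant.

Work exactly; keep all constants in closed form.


Answer: -2*exp(3*z - 4)/3.


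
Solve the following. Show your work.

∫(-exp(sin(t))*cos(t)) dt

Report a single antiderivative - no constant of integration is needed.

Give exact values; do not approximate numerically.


Step 1. Substitute u = sin(t), turning ∫(-exp(sin(t))*cos(t)) dt into ∫(-exp(u)) du: now ∫(-exp(u)) du.
Step 2. Evaluate the standard form: now -exp(u).
Step 3. Substitute back u = sin(t): now -exp(sin(t)).
Answer: -exp(sin(t)).


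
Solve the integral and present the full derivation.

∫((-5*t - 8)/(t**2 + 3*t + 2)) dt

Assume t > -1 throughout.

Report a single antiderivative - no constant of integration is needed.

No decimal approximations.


Step 1. Decompose ∫((-5*t - 8)/(t**2 + 3*t + 2)) dt by partial fractions, (-5*t - 8)/(t**2 + 3*t + 2) = -2/(t + 2) - 3/(t + 1): now ∫(-3/(t + 1)) dt + ∫(-2/(t + 2)) dt.
Step 2. Evaluate the standard form [assuming t > -2]: now -2*log(t + 2) + ∫(-3/(t + 1)) dt.
Step 3. Evaluate the standard form [assuming t > -1]: now -3*log(t + 1) - 2*log(t + 2).
Answer: -3*log(t + 1) - 2*log(t + 2).


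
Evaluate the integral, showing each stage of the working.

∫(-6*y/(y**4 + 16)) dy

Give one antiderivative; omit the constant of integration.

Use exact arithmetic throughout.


Step 1. Substitute u = y**2, turning ∫(-6*y/(y**4 + 16)) dy into ∫(-3/(u**2 + 16)) du: now ∫(-3/(u**2 + 16)) du.
Step 2. Evaluate the standard form: now -3*atan(u/4)/4.
Step 3. Substitute back u = y**2: now -3*atan(y**2/4)/4.
Answer: -3*atan(y**2/4)/4.


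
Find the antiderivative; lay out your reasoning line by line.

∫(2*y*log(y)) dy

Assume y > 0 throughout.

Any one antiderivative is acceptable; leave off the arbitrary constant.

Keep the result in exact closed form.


Step 1. Integrate ∫(2*y*log(y)) dy by parts with u = log(y), dv = (2*y) dy, so v = y**2 [assuming y > 0]: now y**2*log(y) + ∫(-y) dy.
Step 2. Evaluate the standard form: now y**2*log(y) - y**2/2.
Answer: y**2*log(y) - y**2/2.


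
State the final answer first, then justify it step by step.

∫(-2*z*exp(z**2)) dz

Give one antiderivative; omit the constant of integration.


The answer is -exp(z**2).
Step 1. Substitute u = z**2, turning ∫(-2*z*exp(z**2)) dz into ∫(-exp(u)) du: now ∫(-exp(u)) du.
Step 2. Evaluate the standard form: now -exp(u).
Step 3. Substitute back u = z**2: now -exp(z**2).
Answer: -exp(z**2).


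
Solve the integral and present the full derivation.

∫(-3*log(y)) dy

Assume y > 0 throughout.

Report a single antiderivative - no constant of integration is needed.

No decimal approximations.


Step 1. Integrate ∫(-3*log(y)) dy by parts with u = log(y), dv = (-3) dy, so v = -3*y [assuming y > 0]: now -3*y*log(y) + ∫(3) dy.
Step 2. Evaluate the standard form: now -3*y*log(y) + 3*y.
Answer: -3*y*log(y) + 3*y.


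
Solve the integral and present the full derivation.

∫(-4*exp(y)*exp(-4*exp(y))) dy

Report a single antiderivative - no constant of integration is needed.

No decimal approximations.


Step 1. Substitute u = exp(y), turning ∫(-4*exp(y)*exp(-4*exp(y))) dy into ∫(-4*exp(-4*u)) du: now ∫(-4*exp(-4*u)) du.
Step 2. Evaluate the standard form: now exp(-4*u).
Step 3. Substitute back u = exp(y): now exp(-4*exp(y)).
Answer: exp(-4*exp(y)).


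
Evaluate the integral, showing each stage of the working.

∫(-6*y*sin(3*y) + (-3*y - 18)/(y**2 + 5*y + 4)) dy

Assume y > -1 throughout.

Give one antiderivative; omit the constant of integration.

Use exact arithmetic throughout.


Step 1. Rewrite: now ∫(-6*y*sin(3*y)) dy + ∫((-3*y - 18)/(y**2 + 5*y + 4)) dy.
Step 2. Integrate ∫(-6*y*sin(3*y)) dy by parts with u = y, dv = (-6*sin(3*y)) dy, so v = 2*cos(3*y): now 2*y*cos(3*y) + ∫((-3*y - 18)/(y**2 + 5*y + 4)) dy + ∫(-2*cos(3*y)) dy.
Step 3. Evaluate the standard form: now 2*y*cos(3*y) - 2*sin(3*y)/3 + ∫((-3*y - 18)/(y**2 + 5*y + 4)) dy.
Step 4. Decompose ∫((-3*y - 18)/(y**2 + 5*y + 4)) dy by partial fractions, (-3*y - 18)/(y**2 + 5*y + 4) = 2/(y + 4) - 5/(y + 1): now 2*y*cos(3*y) - 2*sin(3*y)/3 + ∫(-5/(y + 1)) dy + ∫(2/(y + 4)) dy.
Step 5. Evaluate the standard form [assuming y > -1]: now 2*y*cos(3*y) - 5*log(y + 1) - 2*sin(3*y)/3 + ∫(2/(y + 4)) dy.
Step 6. Evaluate the standard form [assuming y > -4]: now 2*y*cos(3*y) - 5*log(y + 1) + 2*log(y + 4) - 2*sin(3*y)/3.
Answer: 2*y*cos(3*y) - 5*log(y + 1) + 2*log(y + 4) - 2*sin(3*y)/3.


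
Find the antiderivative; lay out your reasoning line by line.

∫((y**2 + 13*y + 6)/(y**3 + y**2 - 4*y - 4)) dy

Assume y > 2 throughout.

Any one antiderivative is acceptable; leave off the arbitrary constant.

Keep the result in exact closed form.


Step 1. Decompose ∫((y**2 + 13*y + 6)/(y**3 + y**2 - 4*y - 4)) dy by partial fractions, (y**2 + 13*y + 6)/(y**3 + y**2 - 4*y - 4) = -4/(y + 2) + 2/(y + 1) + 3/(y - 2): now ∫(3/(y - 2)) dy + ∫(2/(y + 1)) dy + ∫(-4/(y + 2)) dy.
Step 2. Evaluate the standard form [assuming y > -1]: now 2*log(y + 1) + ∫(3/(y - 2)) dy + ∫(-4/(y + 2)) dy.
Step 3. Evaluate the standard form [assuming y > -2]: now 2*log(y + 1) - 4*log(y + 2) + ∫(3/(y - 2)) dy.
Step 4. Evaluate the standard form [assuming y > 2]: now 3*log(y - 2) + 2*log(y + 1) - 4*log(y + 2).
Answer: 3*log(y - 2) + 2*log(y + 1) - 4*log(y + 2).


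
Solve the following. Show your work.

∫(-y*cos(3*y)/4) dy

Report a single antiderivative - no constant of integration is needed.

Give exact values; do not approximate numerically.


Step 1. Integrate ∫(-y*cos(3*y)/4) dy by parts with u = y, dv = (-cos(3*y)/4) dy, so v = -sin(3*y)/12: now -y*sin(3*y)/12 + ∫(sin(3*y)/12) dy.
Step 2. Evaluate the standard form: now -y*sin(3*y)/12 - cos(3*y)/36.
Answer: -y*sin(3*y)/12 - cos(3*y)/36.


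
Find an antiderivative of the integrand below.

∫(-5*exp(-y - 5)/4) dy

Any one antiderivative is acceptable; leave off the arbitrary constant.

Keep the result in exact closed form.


Answer: 5*exp(-y - 5)/4.


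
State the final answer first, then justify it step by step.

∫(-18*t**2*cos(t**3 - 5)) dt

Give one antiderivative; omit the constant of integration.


The answer is -6*sin(t**3 - 5).
Step 1. Substitute u = t**3 - 5, turning ∫(-18*t**2*cos(t**3 - 5)) dt into ∫(-6*cos(u)) du: now ∫(-6*cos(u)) du.
Step 2. Evaluate the standard form: now -6*sin(u).
Step 3. Substitute back u = t**3 - 5: now -6*sin(t**3 - 5).
Answer: -6*sin(t**3 - 5).


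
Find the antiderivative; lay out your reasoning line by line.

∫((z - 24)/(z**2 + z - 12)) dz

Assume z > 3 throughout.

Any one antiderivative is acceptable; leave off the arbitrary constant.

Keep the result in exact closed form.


Step 1. Decompose ∫((z - 24)/(z**2 + z - 12)) dz by partial fractions, (z - 24)/(z**2 + z - 12) = 4/(z + 4) - 3/(z - 3): now ∫(-3/(z - 3)) dz + ∫(4/(z + 4)) dz.
Step 2. Evaluate the standard form [assuming z > -4]: now 4*log(z + 4) + ∫(-3/(z - 3)) dz.
Step 3. Evaluate the standard form [assuming z > 3]: now -3*log(z - 3) + 4*log(z + 4).
Answer: -3*log(z - 3) + 4*log(z + 4).


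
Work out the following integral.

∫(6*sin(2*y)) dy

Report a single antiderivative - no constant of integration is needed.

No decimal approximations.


Answer: -3*cos(2*y).


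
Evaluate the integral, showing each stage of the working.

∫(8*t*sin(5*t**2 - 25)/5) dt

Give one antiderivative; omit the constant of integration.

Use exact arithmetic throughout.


Step 1. Substitute u = t**2 - 5, turning ∫(8*t*sin(5*t**2 - 25)/5) dt into ∫(4*sin(5*u)/5) du: now ∫(4*sin(5*u)/5) du.
Step 2. Evaluate the standard form: now -4*cos(5*u)/25.
Step 3. Substitute back u = t**2 - 5: now -4*cos(5*t**2 - 25)/25.
Answer: -4*cos(5*t**2 - 25)/25.


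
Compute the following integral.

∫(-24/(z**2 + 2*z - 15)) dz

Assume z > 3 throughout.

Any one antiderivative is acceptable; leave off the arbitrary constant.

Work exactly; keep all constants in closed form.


Answer: -3*log(z - 3) + 3*log(z + 5).


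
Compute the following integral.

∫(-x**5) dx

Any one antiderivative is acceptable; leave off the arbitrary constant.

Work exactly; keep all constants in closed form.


Answer: -x**6/6.


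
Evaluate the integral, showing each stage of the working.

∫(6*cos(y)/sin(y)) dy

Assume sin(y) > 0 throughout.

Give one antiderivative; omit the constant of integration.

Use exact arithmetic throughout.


Step 1. Substitute u = sin(y), turning ∫(6*cos(y)/sin(y)) dy into ∫(6/u) du: now ∫(6/u) du.
Step 2. Evaluate the standard form [assuming u > 0]: now 6*log(u).
Step 3. Substitute back u = sin(y): now 6*log(sin(y)).
Answer: 6*log(sin(y)).


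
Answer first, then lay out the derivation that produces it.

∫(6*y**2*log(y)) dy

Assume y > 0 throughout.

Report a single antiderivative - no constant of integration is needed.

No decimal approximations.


The answer is 2*y**3*log(y) - 2*y**3/3.
Step 1. Integrate ∫(6*y**2*log(y)) dy by parts with u = log(y), dv = (6*y**2) dy, so v = 2*y**3 [assuming y > 0]: now 2*y**3*log(y) + ∫(-2*y**2) dy.
Step 2. Evaluate the standard form: now 2*y**3*log(y) - 2*y**3/3.
Answer: 2*y**3*log(y) - 2*y**3/3.


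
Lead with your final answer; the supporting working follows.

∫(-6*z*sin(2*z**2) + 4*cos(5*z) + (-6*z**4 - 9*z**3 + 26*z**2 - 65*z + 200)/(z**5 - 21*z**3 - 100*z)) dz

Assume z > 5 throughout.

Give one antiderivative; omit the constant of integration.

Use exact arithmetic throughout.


The answer is -2*log(z) - 3*log(z - 5) - log(z + 5) + 4*sin(5*z)/5 + 3*cos(2*z**2)/2 + atan(z/2)/2.
Step 1. Rewrite: now ∫(-6*z*sin(2*z**2)) dz + ∫((-6*z**4 - 9*z**3 + 26*z**2 - 65*z + 200)/(z**5 - 21*z**3 - 100*z)) dz + ∫(4*cos(5*z)) dz.
Step 2. Substitute u = z**2, turning ∫(-6*z*sin(2*z**2)) dz into ∫(-3*sin(2*u)) du: now ∫((-6*z**4 - 9*z**3 + 26*z**2 - 65*z + 200)/(z**5 - 21*z**3 - 100*z)) dz + ∫(-3*sin(2*u)) du + ∫(4*cos(5*z)) dz.
Step 3. Evaluate the standard form: now 3*cos(2*u)/2 + ∫((-6*z**4 - 9*z**3 + 26*z**2 - 65*z + 200)/(z**5 - 21*z**3 - 100*z)) dz + ∫(4*cos(5*z)) dz.
Step 4. Substitute back u = z**2: now 3*cos(2*z**2)/2 + ∫((-6*z**4 - 9*z**3 + 26*z**2 - 65*z + 200)/(z**5 - 21*z**3 - 100*z)) dz + ∫(4*cos(5*z)) dz.
Step 5. Evaluate the standard form: now 4*sin(5*z)/5 + 3*cos(2*z**2)/2 + ∫((-6*z**4 - 9*z**3 + 26*z**2 - 65*z + 200)/(z**5 - 21*z**3 - 100*z)) dz.
Step 6. Decompose ∫((-6*z**4 - 9*z**3 + 26*z**2 - 65*z + 200)/(z**5 - 21*z**3 - 100*z)) dz by partial fractions, (-6*z**4 - 9*z**3 + 26*z**2 - 65*z + 200)/(z**5 - 21*z**3 - 100*z) = 1/(z**2 + 4) - 1/(z + 5) - 3/(z - 5) - 2/z: now 4*sin(5*z)/5 + 3*cos(2*z**2)/2 + ∫(-2/z) dz + ∫(-3/(z - 5)) dz + ∫(-1/(z + 5)) dz + ∫(1/(z**2 + 4)) dz.
Step 7. Evaluate the standard form [assuming z > 5]: now -3*log(z - 5) + 4*sin(5*z)/5 + 3*cos(2*z**2)/2 + ∫(-2/z) dz + ∫(-1/(z + 5)) dz + ∫(1/(z**2 + 4)) dz.
Step 8. Evaluate the standard form [assuming z > 0]: now -2*log(z) - 3*log(z - 5) + 4*sin(5*z)/5 + 3*cos(2*z**2)/2 + ∫(-1/(z + 5)) dz + ∫(1/(z**2 + 4)) dz.
Step 9. Evaluate the standard form [assuming z > -5]: now -2*log(z) - 3*log(z - 5) - log(z + 5) + 4*sin(5*z)/5 + 3*cos(2*z**2)/2 + ∫(1/(z**2 + 4)) dz.
Step 10. Evaluate the standard form: now -2*log(z) - 3*log(z - 5) - log(z + 5) + 4*sin(5*z)/5 + 3*cos(2*z**2)/2 + atan(z/2)/2.
Answer: -2*log(z) - 3*log(z - 5) - log(z + 5) + 4*sin(5*z)/5 + 3*cos(2*z**2)/2 + atan(z/2)/2.


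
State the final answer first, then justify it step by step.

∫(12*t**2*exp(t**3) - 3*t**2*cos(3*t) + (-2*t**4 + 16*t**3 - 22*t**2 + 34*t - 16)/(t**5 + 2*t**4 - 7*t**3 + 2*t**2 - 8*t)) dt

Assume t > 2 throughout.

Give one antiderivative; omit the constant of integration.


The answer is -t**2*sin(3*t) - 2*t*cos(3*t)/3 + 4*exp(t**3) + 2*log(t) + log(t - 2) - 5*log(t + 4) + 2*sin(3*t)/9 - 2*atan(t).
Step 1. Rewrite: now ∫(12*t**2*exp(t**3)) dt + ∫(-3*t**2*cos(3*t)) dt + ∫((-2*t**4 + 16*t**3 - 22*t**2 + 34*t - 16)/(t**5 + 2*t**4 - 7*t**3 + 2*t**2 - 8*t)) dt.
Step 2. Substitute u = t**3, turning ∫(12*t**2*exp(t**3)) dt into ∫(4*exp(u)) du: now ∫(-3*t**2*cos(3*t)) dt + ∫((-2*t**4 + 16*t**3 - 22*t**2 + 34*t - 16)/(t**5 + 2*t**4 - 7*t**3 + 2*t**2 - 8*t)) dt + ∫(4*exp(u)) du.
Step 3. Evaluate the standard form: now 4*exp(u) + ∫(-3*t**2*cos(3*t)) dt + ∫((-2*t**4 + 16*t**3 - 22*t**2 + 34*t - 16)/(t**5 + 2*t**4 - 7*t**3 + 2*t**2 - 8*t)) dt.
Step 4. Substitute back u = t**3: now 4*exp(t**3) + ∫(-3*t**2*cos(3*t)) dt + ∫((-2*t**4 + 16*t**3 - 22*t**2 + 34*t - 16)/(t**5 + 2*t**4 - 7*t**3 + 2*t**2 - 8*t)) dt.
Step 5. Decompose ∫((-2*t**4 + 16*t**3 - 22*t**2 + 34*t - 16)/(t**5 + 2*t**4 - 7*t**3 + 2*t**2 - 8*t)) dt by partial fractions, (-2*t**4 + 16*t**3 - 22*t**2 + 34*t - 16)/(t**5 + 2*t**4 - 7*t**3 + 2*t**2 - 8*t) = -2/(t**2 + 1) - 5/(t + 4) + 1/(t - 2) + 2/t: now 4*exp(t**3) + ∫(2/t) dt + ∫(-3*t**2*cos(3*t)) dt + ∫(1/(t - 2)) dt + ∫(-5/(t + 4)) dt + ∫(-2/(t**2 + 1)) dt.
Step 6. Evaluate the standard form [assuming t > -4]: now 4*exp(t**3) - 5*log(t + 4) + ∫(2/t) dt + ∫(-3*t**2*cos(3*t)) dt + ∫(1/(t - 2)) dt + ∫(-2/(t**2 + 1)) dt.
Step 7. Evaluate the standard form [assuming t > 0]: now 4*exp(t**3) + 2*log(t) - 5*log(t + 4) + ∫(-3*t**2*cos(3*t)) dt + ∫(1/(t - 2)) dt + ∫(-2/(t**2 + 1)) dt.
Step 8. Evaluate the standard form [assuming t > 2]: now 4*exp(t**3) + 2*log(t) + log(t - 2) - 5*log(t + 4) + ∫(-3*t**2*cos(3*t)) dt + ∫(-2/(t**2 + 1)) dt.
Step 9. Evaluate the standard form: now 4*exp(t**3) + 2*log(t) + log(t - 2) - 5*log(t + 4) - 2*atan(t) + ∫(-3*t**2*cos(3*t)) dt.
Step 10. Integrate ∫(-3*t**2*cos(3*t)) dt by parts with u = t**2, dv = (-3*cos(3*t)) dt, so v = -sin(3*t): now -t**2*sin(3*t) + 4*exp(t**3) + 2*log(t) + log(t - 2) - 5*log(t + 4) - 2*atan(t) + ∫(2*t*sin(3*t)) dt.
Step 11. Integrate ∫(2*t*sin(3*t)) dt by parts with u = t, dv = (2*sin(3*t)) dt, so v = -2*cos(3*t)/3: now -t**2*sin(3*t) - 2*t*cos(3*t)/3 + 4*exp(t**3) + 2*log(t) + log(t - 2) - 5*log(t + 4) - 2*atan(t) + ∫(2*cos(3*t)/3) dt.
Step 12. Evaluate the standard form: now -t**2*sin(3*t) - 2*t*cos(3*t)/3 + 4*exp(t**3) + 2*log(t) + log(t - 2) - 5*log(t + 4) + 2*sin(3*t)/9 - 2*atan(t).
Answer: -t**2*sin(3*t) - 2*t*cos(3*t)/3 + 4*exp(t**3) + 2*log(t) + log(t - 2) - 5*log(t + 4) + 2*sin(3*t)/9 - 2*atan(t).


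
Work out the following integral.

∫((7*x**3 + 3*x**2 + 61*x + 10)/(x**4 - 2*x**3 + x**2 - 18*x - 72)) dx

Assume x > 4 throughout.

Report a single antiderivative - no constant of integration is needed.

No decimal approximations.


Answer: 5*log(x - 4) + 2*log(x + 2) + atan(x/3)/3.


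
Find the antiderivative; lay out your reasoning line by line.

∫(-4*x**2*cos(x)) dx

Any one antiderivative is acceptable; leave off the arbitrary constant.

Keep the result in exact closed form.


Step 1. Integrate ∫(-4*x**2*cos(x)) dx by parts with u = x**2, dv = (-4*cos(x)) dx, so v = -4*sin(x): now -4*x**2*sin(x) + ∫(8*x*sin(x)) dx.
Step 2. Integrate ∫(8*x*sin(x)) dx by parts with u = x, dv = (8*sin(x)) dx, so v = -8*cos(x): now -4*x**2*sin(x) - 8*x*cos(x) + ∫(8*cos(x)) dx.
Step 3. Evaluate the standard form: now -4*x**2*sin(x) - 8*x*cos(x) + 8*sin(x).
Answer: -4*x**2*sin(x) - 8*x*cos(x) + 8*sin(x).


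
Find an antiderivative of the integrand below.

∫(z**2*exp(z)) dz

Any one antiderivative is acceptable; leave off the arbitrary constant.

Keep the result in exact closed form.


Answer: z**2*exp(z) - 2*z*exp(z) + 2*exp(z).


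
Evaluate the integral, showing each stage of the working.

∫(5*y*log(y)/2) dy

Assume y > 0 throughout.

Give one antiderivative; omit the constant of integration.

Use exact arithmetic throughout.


Step 1. Integrate ∫(5*y*log(y)/2) dy by parts with u = log(y), dv = (5*y/2) dy, so v = 5*y**2/4 [assuming y > 0]: now 5*y**2*log(y)/4 + ∫(-5*y/4) dy.
Step 2. Evaluate the standard form: now 5*y**2*log(y)/4 - 5*y**2/8.
Answer: 5*y**2*log(y)/4 - 5*y**2/8.


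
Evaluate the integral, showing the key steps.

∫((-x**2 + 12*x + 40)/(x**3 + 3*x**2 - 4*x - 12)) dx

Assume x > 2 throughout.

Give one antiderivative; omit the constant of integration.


Step 1. Decompose ∫((-x**2 + 12*x + 40)/(x**3 + 3*x**2 - 4*x - 12)) dx by partial fractions, (-x**2 + 12*x + 40)/(x**3 + 3*x**2 - 4*x - 12) = -1/(x + 3) - 3/(x + 2) + 3/(x - 2): now ∫(3/(x - 2)) dx + ∫(-3/(x + 2)) dx + ∫(-1/(x + 3)) dx.
Step 2. Evaluate the standard form [assuming x > -2]: now -3*log(x + 2) + ∫(3/(x - 2)) dx + ∫(-1/(x + 3)) dx.
Step 3. Evaluate the standard form [assuming x > -3]: now -3*log(x + 2) - log(x + 3) + ∫(3/(x - 2)) dx.
Step 4. Evaluate the standard form [assuming x > 2]: now 3*log(x - 2) - 3*log(x + 2) - log(x + 3).
Answer: 3*log(x - 2) - 3*log(x + 2) - log(x + 3).


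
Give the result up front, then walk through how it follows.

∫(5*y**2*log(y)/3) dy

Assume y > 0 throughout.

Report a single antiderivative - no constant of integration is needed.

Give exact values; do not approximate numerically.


The answer is 5*y**3*log(y)/9 - 5*y**3/27.
Step 1. Integrate ∫(5*y**2*log(y)/3) dy by parts with u = log(y), dv = (5*y**2/3) dy, so v = 5*y**3/9 [assuming y > 0]: now 5*y**3*log(y)/9 + ∫(-5*y**2/9) dy.
Step 2. Evaluate the standard form: now 5*y**3*log(y)/9 - 5*y**3/27.
Answer: 5*y**3*log(y)/9 - 5*y**3/27.


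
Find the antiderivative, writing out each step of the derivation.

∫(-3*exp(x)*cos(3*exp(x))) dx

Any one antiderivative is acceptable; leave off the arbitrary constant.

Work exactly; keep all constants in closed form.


Step 1. Substitute u = exp(x), turning ∫(-3*exp(x)*cos(3*exp(x))) dx into ∫(-3*cos(3*u)) du: now ∫(-3*cos(3*u)) du.
Step 2. Evaluate the standard form: now -sin(3*u).
Step 3. Substitute back u = exp(x): now -sin(3*exp(x)).
Answer: -sin(3*exp(x)).


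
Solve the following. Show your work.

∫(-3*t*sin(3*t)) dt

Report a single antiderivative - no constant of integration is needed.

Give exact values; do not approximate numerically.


Step 1. Integrate ∫(-3*t*sin(3*t)) dt by parts with u = t, dv = (-3*sin(3*t)) dt, so v = cos(3*t): now t*cos(3*t) + ∫(-cos(3*t)) dt.
Step 2. Evaluate the standard form: now t*cos(3*t) - sin(3*t)/3.
Answer: t*cos(3*t) - sin(3*t)/3.


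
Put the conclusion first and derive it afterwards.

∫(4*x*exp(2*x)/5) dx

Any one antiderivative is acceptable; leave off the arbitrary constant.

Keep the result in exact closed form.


The answer is 2*x*exp(2*x)/5 - exp(2*x)/5.
Step 1. Integrate ∫(4*x*exp(2*x)/5) dx by parts with u = x, dv = (4*exp(2*x)/5) dx, so v = 2*exp(2*x)/5: now 2*x*exp(2*x)/5 + ∫(-2*exp(2*x)/5) dx.
Step 2. Evaluate the standard form: now 2*x*exp(2*x)/5 - exp(2*x)/5.
Answer: 2*x*exp(2*x)/5 - exp(2*x)/5.


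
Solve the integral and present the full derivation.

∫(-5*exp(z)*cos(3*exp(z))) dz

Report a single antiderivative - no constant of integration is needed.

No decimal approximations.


Step 1. Substitute u = exp(z), turning ∫(-5*exp(z)*cos(3*exp(z))) dz into ∫(-5*cos(3*u)) du: now ∫(-5*cos(3*u)) du.
Step 2. Evaluate the standard form: now -5*sin(3*u)/3.
Step 3. Substitute back u = exp(z): now -5*sin(3*exp(z))/3.
Answer: -5*sin(3*exp(z))/3.


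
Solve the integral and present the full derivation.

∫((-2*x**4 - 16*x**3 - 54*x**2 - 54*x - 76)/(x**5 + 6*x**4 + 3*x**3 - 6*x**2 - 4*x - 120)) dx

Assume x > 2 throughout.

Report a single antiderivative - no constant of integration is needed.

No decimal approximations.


Step 1. Decompose ∫((-2*x**4 - 16*x**3 - 54*x**2 - 54*x - 76)/(x**5 + 6*x**4 + 3*x**3 - 6*x**2 - 4*x - 120)) dx by partial fractions, (-2*x**4 - 16*x**3 - 54*x**2 - 54*x - 76)/(x**5 + 6*x**4 + 3*x**3 - 6*x**2 - 4*x - 120) = -2/(x**2 + 4) - 1/(x + 5) + 1/(x + 3) - 2/(x - 2): now ∫(-2/(x - 2)) dx + ∫(1/(x + 3)) dx + ∫(-1/(x + 5)) dx + ∫(-2/(x**2 + 4)) dx.
Step 2. Evaluate the standard form [assuming x > -5]: now -log(x + 5) + ∫(-2/(x - 2)) dx + ∫(1/(x + 3)) dx + ∫(-2/(x**2 + 4)) dx.
Step 3. Evaluate the standard form [assuming x > -3]: now log(x + 3) - log(x + 5) + ∫(-2/(x - 2)) dx + ∫(-2/(x**2 + 4)) dx.
Step 4. Evaluate the standard form [assuming x > 2]: now -2*log(x - 2) + log(x + 3) - log(x + 5) + ∫(-2/(x**2 + 4)) dx.
Step 5. Evaluate the standard form: now -2*log(x - 2) + log(x + 3) - log(x + 5) - atan(x/2).
Answer: -2*log(x - 2) + log(x + 3) - log(x + 5) - atan(x/2).


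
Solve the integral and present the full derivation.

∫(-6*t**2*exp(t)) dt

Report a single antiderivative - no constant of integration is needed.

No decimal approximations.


Step 1. Integrate ∫(-6*t**2*exp(t)) dt by parts with u = t**2, dv = (-6*exp(t)) dt, so v = -6*exp(t): now -6*t**2*exp(t) + ∫(12*t*exp(t)) dt.
Step 2. Integrate ∫(12*t*exp(t)) dt by parts with u = t, dv = (12*exp(t)) dt, so v = 12*exp(t): now -6*t**2*exp(t) + 12*t*exp(t) + ∫(-12*exp(t)) dt.
Step 3. Evaluate the standard form: now -6*t**2*exp(t) + 12*t*exp(t) - 12*exp(t).
Answer: -6*t**2*exp(t) + 12*t*exp(t) - 12*exp(t).


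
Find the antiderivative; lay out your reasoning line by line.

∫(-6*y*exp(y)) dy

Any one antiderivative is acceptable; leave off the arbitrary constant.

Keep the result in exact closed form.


Step 1. Integrate ∫(-6*y*exp(y)) dy by parts with u = y, dv = (-6*exp(y)) dy, so v = -6*exp(y): now -6*y*exp(y) + ∫(6*exp(y)) dy.
Step 2. Evaluate the standard form: now -6*y*exp(y) + 6*exp(y).
Answer: -6*y*exp(y) + 6*exp(y).


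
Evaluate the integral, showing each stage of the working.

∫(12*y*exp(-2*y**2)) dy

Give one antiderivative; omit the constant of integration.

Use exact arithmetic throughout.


Step 1. Substitute u = y**2, turning ∫(12*y*exp(-2*y**2)) dy into ∫(6*exp(-2*u)) du: now ∫(6*exp(-2*u)) du.
Step 2. Evaluate the standard form: now -3*exp(-2*u).
Step 3. Substitute back u = y**2: now -3*exp(-2*y**2).
Answer: -3*exp(-2*y**2).


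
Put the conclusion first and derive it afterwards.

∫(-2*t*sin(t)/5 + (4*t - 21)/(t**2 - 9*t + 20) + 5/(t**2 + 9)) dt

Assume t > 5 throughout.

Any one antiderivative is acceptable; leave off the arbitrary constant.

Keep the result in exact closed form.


The answer is 2*t*cos(t)/5 - log(t - 5) + 5*log(t - 4) - 2*sin(t)/5 + 5*atan(t/3)/3.
Step 1. Rewrite: now ∫(-2*t*sin(t)/5) dt + ∫((4*t - 21)/(t**2 - 9*t + 20)) dt + ∫(5/(t**2 + 9)) dt.
Step 2. Integrate ∫(-2*t*sin(t)/5) dt by parts with u = t, dv = (-2*sin(t)/5) dt, so v = 2*cos(t)/5: now 2*t*cos(t)/5 + ∫((4*t - 21)/(t**2 - 9*t + 20)) dt + ∫(5/(t**2 + 9)) dt + ∫(-2*cos(t)/5) dt.
Step 3. Evaluate the standard form: now 2*t*cos(t)/5 - 2*sin(t)/5 + ∫((4*t - 21)/(t**2 - 9*t + 20)) dt + ∫(5/(t**2 + 9)) dt.
Step 4. Evaluate the standard form: now 2*t*cos(t)/5 - 2*sin(t)/5 + 5*atan(t/3)/3 + ∫((4*t - 21)/(t**2 - 9*t + 20)) dt.
Step 5. Decompose ∫((4*t - 21)/(t**2 - 9*t + 20)) dt by partial fractions, (4*t - 21)/(t**2 - 9*t + 20) = 5/(t - 4) - 1/(t - 5): now 2*t*cos(t)/5 - 2*sin(t)/5 + 5*atan(t/3)/3 + ∫(-1/(t - 5)) dt + ∫(5/(t - 4)) dt.
Step 6. Evaluate the standard form [assuming t > 5]: now 2*t*cos(t)/5 - log(t - 5) - 2*sin(t)/5 + 5*atan(t/3)/3 + ∫(5/(t - 4)) dt.
Step 7. Evaluate the standard form [assuming t > 4]: now 2*t*cos(t)/5 - log(t - 5) + 5*log(t - 4) - 2*sin(t)/5 + 5*atan(t/3)/3.
Answer: 2*t*cos(t)/5 - log(t - 5) + 5*log(t - 4) - 2*sin(t)/5 + 5*atan(t/3)/3.


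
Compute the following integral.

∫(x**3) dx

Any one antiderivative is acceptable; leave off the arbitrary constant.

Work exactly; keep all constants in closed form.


Answer: x**4/4.


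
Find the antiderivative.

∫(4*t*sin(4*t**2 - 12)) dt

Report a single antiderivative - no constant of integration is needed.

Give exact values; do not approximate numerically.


Answer: -cos(4*t**2 - 12)/2.


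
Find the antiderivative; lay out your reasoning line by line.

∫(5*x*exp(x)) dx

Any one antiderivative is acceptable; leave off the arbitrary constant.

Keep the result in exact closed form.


Step 1. Integrate ∫(5*x*exp(x)) dx by parts with u = x, dv = (5*exp(x)) dx, so v = 5*exp(x): now 5*x*exp(x) + ∫(-5*exp(x)) dx.
Step 2. Evaluate the standard form: now 5*x*exp(x) - 5*exp(x).
Answer: 5*x*exp(x) - 5*exp(x).


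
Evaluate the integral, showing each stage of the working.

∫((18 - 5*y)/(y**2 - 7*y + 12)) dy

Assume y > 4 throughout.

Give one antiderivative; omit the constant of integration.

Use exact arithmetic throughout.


Step 1. Decompose ∫((18 - 5*y)/(y**2 - 7*y + 12)) dy by partial fractions, (18 - 5*y)/(y**2 - 7*y + 12) = -3/(y - 3) - 2/(y - 4): now ∫(-2/(y - 4)) dy + ∫(-3/(y - 3)) dy.
Step 2. Evaluate the standard form [assuming y > 4]: now -2*log(y - 4) + ∫(-3/(y - 3)) dy.
Step 3. Evaluate the standard form [assuming y > 3]: now -2*log(y - 4) - 3*log(y - 3).
Answer: -2*log(y - 4) - 3*log(y - 3).


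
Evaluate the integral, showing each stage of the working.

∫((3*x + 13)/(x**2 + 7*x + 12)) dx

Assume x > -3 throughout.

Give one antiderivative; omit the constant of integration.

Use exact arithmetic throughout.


Step 1. Decompose ∫((3*x + 13)/(x**2 + 7*x + 12)) dx by partial fractions, (3*x + 13)/(x**2 + 7*x + 12) = -1/(x + 4) + 4/(x + 3): now ∫(4/(x + 3)) dx + ∫(-1/(x + 4)) dx.
Step 2. Evaluate the standard form [assuming x > -4]: now -log(x + 4) + ∫(4/(x + 3)) dx.
Step 3. Evaluate the standard form [assuming x > -3]: now 4*log(x + 3) - log(x + 4).
Answer: 4*log(x + 3) - log(x + 4).


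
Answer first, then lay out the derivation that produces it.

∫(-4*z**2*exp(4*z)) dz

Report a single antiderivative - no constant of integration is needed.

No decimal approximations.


The answer is -z**2*exp(4*z) + z*exp(4*z)/2 - exp(4*z)/8.
Step 1. Integrate ∫(-4*z**2*exp(4*z)) dz by parts with u = z**2, dv = (-4*exp(4*z)) dz, so v = -exp(4*z): now -z**2*exp(4*z) + ∫(2*z*exp(4*z)) dz.
Step 2. Integrate ∫(2*z*exp(4*z)) dz by parts with u = z, dv = (2*exp(4*z)) dz, so v = exp(4*z)/2: now -z**2*exp(4*z) + z*exp(4*z)/2 + ∫(-exp(4*z)/2) dz.
Step 3. Evaluate the standard form: now -z**2*exp(4*z) + z*exp(4*z)/2 - exp(4*z)/8.
Answer: -z**2*exp(4*z) + z*exp(4*z)/2 - exp(4*z)/8.


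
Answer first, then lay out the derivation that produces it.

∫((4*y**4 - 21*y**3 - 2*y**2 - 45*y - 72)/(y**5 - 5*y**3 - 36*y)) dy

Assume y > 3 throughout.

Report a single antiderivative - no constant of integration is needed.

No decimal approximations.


The answer is 2*log(y) - 2*log(y - 3) + 4*log(y + 3) - 3*atan(y/2)/2.
Step 1. Decompose ∫((4*y**4 - 21*y**3 - 2*y**2 - 45*y - 72)/(y**5 - 5*y**3 - 36*y)) dy by partial fractions, (4*y**4 - 21*y**3 - 2*y**2 - 45*y - 72)/(y**5 - 5*y**3 - 36*y) = -3/(y**2 + 4) + 4/(y + 3) - 2/(y - 3) + 2/y: now ∫(2/y) dy + ∫(-2/(y - 3)) dy + ∫(4/(y + 3)) dy + ∫(-3/(y**2 + 4)) dy.
Step 2. Evaluate the standard form [assuming y > -3]: now 4*log(y + 3) + ∫(2/y) dy + ∫(-2/(y - 3)) dy + ∫(-3/(y**2 + 4)) dy.
Step 3. Evaluate the standard form [assuming y > 3]: now -2*log(y - 3) + 4*log(y + 3) + ∫(2/y) dy + ∫(-3/(y**2 + 4)) dy.
Step 4. Evaluate the standard form [assuming y > 0]: now 2*log(y) - 2*log(y - 3) + 4*log(y + 3) + ∫(-3/(y**2 + 4)) dy.
Step 5. Evaluate the standard form: now 2*log(y) - 2*log(y - 3) + 4*log(y + 3) - 3*atan(y/2)/2.
Answer: 2*log(y) - 2*log(y - 3) + 4*log(y + 3) - 3*atan(y/2)/2.


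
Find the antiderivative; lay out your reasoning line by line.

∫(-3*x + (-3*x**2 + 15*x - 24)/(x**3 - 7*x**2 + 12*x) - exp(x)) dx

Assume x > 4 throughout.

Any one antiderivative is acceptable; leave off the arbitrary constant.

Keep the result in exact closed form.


Step 1. Rewrite: now ∫(-3*x) dx + ∫((-3*x**2 + 15*x - 24)/(x**3 - 7*x**2 + 12*x)) dx + ∫(-exp(x)) dx.
Step 2. Evaluate the standard form: now -exp(x) + ∫(-3*x) dx + ∫((-3*x**2 + 15*x - 24)/(x**3 - 7*x**2 + 12*x)) dx.
Step 3. Decompose ∫((-3*x**2 + 15*x - 24)/(x**3 - 7*x**2 + 12*x)) dx by partial fractions, (-3*x**2 + 15*x - 24)/(x**3 - 7*x**2 + 12*x) = 2/(x - 3) - 3/(x - 4) - 2/x: now -exp(x) + ∫(-2/x) dx + ∫(-3*x) dx + ∫(-3/(x - 4)) dx + ∫(2/(x - 3)) dx.
Step 4. Evaluate the standard form [assuming x > 4]: now -exp(x) - 3*log(x - 4) + ∫(-2/x) dx + ∫(-3*x) dx + ∫(2/(x - 3)) dx.
Step 5. Evaluate the standard form [assuming x > 3]: now -exp(x) - 3*log(x - 4) + 2*log(x - 3) + ∫(-2/x) dx + ∫(-3*x) dx.
Step 6. Evaluate the standard form [assuming x > 0]: now -exp(x) - 2*log(x) - 3*log(x - 4) + 2*log(x - 3) + ∫(-3*x) dx.
Step 7. Evaluate the standard form: now -3*x**2/2 - exp(x) - 2*log(x) - 3*log(x - 4) + 2*log(x - 3).
Answer: -3*x**2/2 - exp(x) - 2*log(x) - 3*log(x - 4) + 2*log(x - 3).


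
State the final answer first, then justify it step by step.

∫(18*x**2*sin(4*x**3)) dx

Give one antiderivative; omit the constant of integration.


The answer is -3*cos(4*x**3)/2.
Step 1. Substitute u = x**3, turning ∫(18*x**2*sin(4*x**3)) dx into ∫(6*sin(4*u)) du: now ∫(6*sin(4*u)) du.
Step 2. Evaluate the standard form: now -3*cos(4*u)/2.
Step 3. Substitute back u = x**3: now -3*cos(4*x**3)/2.
Answer: -3*cos(4*x**3)/2.


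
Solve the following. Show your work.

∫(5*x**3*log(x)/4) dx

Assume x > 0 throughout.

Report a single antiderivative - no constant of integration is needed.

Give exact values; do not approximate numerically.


Step 1. Integrate ∫(5*x**3*log(x)/4) dx by parts with u = log(x), dv = (5*x**3/4) dx, so v = 5*x**4/16 [assuming x > 0]: now 5*x**4*log(x)/16 + ∫(-5*x**3/16) dx.
Step 2. Evaluate the standard form: now 5*x**4*log(x)/16 - 5*x**4/64.
Answer: 5*x**4*log(x)/16 - 5*x**4/64.


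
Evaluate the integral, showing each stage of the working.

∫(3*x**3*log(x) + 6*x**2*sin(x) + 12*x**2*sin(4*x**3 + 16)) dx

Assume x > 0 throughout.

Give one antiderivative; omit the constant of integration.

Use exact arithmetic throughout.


Step 1. Rewrite: now ∫(6*x**2*sin(x)) dx + ∫(12*x**2*sin(4*x**3 + 16)) dx + ∫(3*x**3*log(x)) dx.
Step 2. Substitute u = x**3 + 4, turning ∫(12*x**2*sin(4*x**3 + 16)) dx into ∫(4*sin(4*u)) du: now ∫(6*x**2*sin(x)) dx + ∫(3*x**3*log(x)) dx + ∫(4*sin(4*u)) du.
Step 3. Evaluate the standard form: now -cos(4*u) + ∫(6*x**2*sin(x)) dx + ∫(3*x**3*log(x)) dx.
Step 4. Substitute back u = x**3 + 4: now -cos(4*x**3 + 16) + ∫(6*x**2*sin(x)) dx + ∫(3*x**3*log(x)) dx.
Step 5. Integrate ∫(6*x**2*sin(x)) dx by parts with u = x**2, dv = (6*sin(x)) dx, so v = -6*cos(x): now -6*x**2*cos(x) - cos(4*x**3 + 16) + ∫(12*x*cos(x)) dx + ∫(3*x**3*log(x)) dx.
Step 6. Integrate ∫(12*x*cos(x)) dx by parts with u = x, dv = (12*cos(x)) dx, so v = 12*sin(x): now -6*x**2*cos(x) + 12*x*sin(x) - cos(4*x**3 + 16) + ∫(3*x**3*log(x)) dx + ∫(-12*sin(x)) dx.
Step 7. Evaluate the standard form: now -6*x**2*cos(x) + 12*x*sin(x) + 12*cos(x) - cos(4*x**3 + 16) + ∫(3*x**3*log(x)) dx.
Step 8. Integrate ∫(3*x**3*log(x)) dx by parts with u = log(x), dv = (3*x**3) dx, so v = 3*x**4/4 [assuming x > 0]: now 3*x**4*log(x)/4 - 6*x**2*cos(x) + 12*x*sin(x) + 12*cos(x) - cos(4*x**3 + 16) + ∫(-3*x**3/4) dx.
Step 9. Evaluate the standard form: now 3*x**4*log(x)/4 - 3*x**4/16 - 6*x**2*cos(x) + 12*x*sin(x) + 12*cos(x) - cos(4*x**3 + 16).
Answer: 3*x**4*log(x)/4 - 3*x**4/16 - 6*x**2*cos(x) + 12*x*sin(x) + 12*cos(x) - cos(4*x**3 + 16).


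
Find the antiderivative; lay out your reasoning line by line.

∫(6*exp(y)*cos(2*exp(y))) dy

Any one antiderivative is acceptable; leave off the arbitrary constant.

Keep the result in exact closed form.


Step 1. Substitute u = exp(y), turning ∫(6*exp(y)*cos(2*exp(y))) dy into ∫(6*cos(2*u)) du: now ∫(6*cos(2*u)) du.
Step 2. Evaluate the standard form: now 3*sin(2*u).
Step 3. Substitute back u = exp(y): now 3*sin(2*exp(y)).
Answer: 3*sin(2*exp(y)).


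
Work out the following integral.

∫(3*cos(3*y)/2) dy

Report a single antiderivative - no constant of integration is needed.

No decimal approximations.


Answer: sin(3*y)/2.


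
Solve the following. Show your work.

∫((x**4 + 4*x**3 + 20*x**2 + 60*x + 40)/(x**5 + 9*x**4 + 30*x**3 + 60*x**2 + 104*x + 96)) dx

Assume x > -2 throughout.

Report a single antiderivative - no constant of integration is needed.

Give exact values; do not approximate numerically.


Step 1. Decompose ∫((x**4 + 4*x**3 + 20*x**2 + 60*x + 40)/(x**5 + 9*x**4 + 30*x**3 + 60*x**2 + 104*x + 96)) dx by partial fractions, (x**4 + 4*x**3 + 20*x**2 + 60*x + 40)/(x**5 + 9*x**4 + 30*x**3 + 60*x**2 + 104*x + 96) = 2/(x**2 + 4) + 3/(x + 4) - 1/(x + 3) - 1/(x + 2): now ∫(-1/(x + 2)) dx + ∫(-1/(x + 3)) dx + ∫(3/(x + 4)) dx + ∫(2/(x**2 + 4)) dx.
Step 2. Evaluate the standard form [assuming x > -4]: now 3*log(x + 4) + ∫(-1/(x + 2)) dx + ∫(-1/(x + 3)) dx + ∫(2/(x**2 + 4)) dx.
Step 3. Evaluate the standard form [assuming x > -3]: now -log(x + 3) + 3*log(x + 4) + ∫(-1/(x + 2)) dx + ∫(2/(x**2 + 4)) dx.
Step 4. Evaluate the standard form [assuming x > -2]: now -log(x + 2) - log(x + 3) + 3*log(x + 4) + ∫(2/(x**2 + 4)) dx.
Step 5. Evaluate the standard form: now -log(x + 2) - log(x + 3) + 3*log(x + 4) + atan(x/2).
Answer: -log(x + 2) - log(x + 3) + 3*log(x + 4) + atan(x/2).


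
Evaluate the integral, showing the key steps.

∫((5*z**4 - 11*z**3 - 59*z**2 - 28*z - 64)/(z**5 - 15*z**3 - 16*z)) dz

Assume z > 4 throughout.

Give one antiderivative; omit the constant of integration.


Step 1. Decompose ∫((5*z**4 - 11*z**3 - 59*z**2 - 28*z - 64)/(z**5 - 15*z**3 - 16*z)) dz by partial fractions, (5*z**4 - 11*z**3 - 59*z**2 - 28*z - 64)/(z**5 - 15*z**3 - 16*z) = 1/(z**2 + 1) + 2/(z + 4) - 1/(z - 4) + 4/z: now ∫(4/z) dz + ∫(-1/(z - 4)) dz + ∫(2/(z + 4)) dz + ∫(1/(z**2 + 1)) dz.
Step 2. Evaluate the standard form [assuming z > 4]: now -log(z - 4) + ∫(4/z) dz + ∫(2/(z + 4)) dz + ∫(1/(z**2 + 1)) dz.
Step 3. Evaluate the standard form [assuming z > 0]: now 4*log(z) - log(z - 4) + ∫(2/(z + 4)) dz + ∫(1/(z**2 + 1)) dz.
Step 4. Evaluate the standard form [assuming z > -4]: now 4*log(z) - log(z - 4) + 2*log(z + 4) + ∫(1/(z**2 + 1)) dz.
Step 5. Evaluate the standard form: now 4*log(z) - log(z - 4) + 2*log(z + 4) + atan(z).
Answer: 4*log(z) - log(z - 4) + 2*log(z + 4) + atan(z).


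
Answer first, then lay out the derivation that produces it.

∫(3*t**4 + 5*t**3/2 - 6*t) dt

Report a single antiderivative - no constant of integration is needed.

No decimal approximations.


The answer is 3*t**5/5 + 5*t**4/8 - 3*t**2.
Step 1. Rewrite: now ∫(-6*t) dt + ∫(5*t**3/2) dt + ∫(3*t**4) dt.
Step 2. Evaluate the standard form: now -3*t**2 + ∫(5*t**3/2) dt + ∫(3*t**4) dt.
Step 3. Evaluate the standard form: now 3*t**5/5 - 3*t**2 + ∫(5*t**3/2) dt.
Step 4. Evaluate the standard form: now 3*t**5/5 + 5*t**4/8 - 3*t**2.
Answer: 3*t**5/5 + 5*t**4/8 - 3*t**2.


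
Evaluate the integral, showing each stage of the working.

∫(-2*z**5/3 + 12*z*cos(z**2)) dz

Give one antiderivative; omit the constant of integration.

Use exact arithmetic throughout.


Step 1. Rewrite: now ∫(-2*z**5/3) dz + ∫(12*z*cos(z**2)) dz.
Step 2. Evaluate the standard form: now -z**6/9 + ∫(12*z*cos(z**2)) dz.
Step 3. Substitute u = z**2, turning ∫(12*z*cos(z**2)) dz into ∫(6*cos(u)) du: now -z**6/9 + ∫(6*cos(u)) du.
Step 4. Evaluate the standard form: now -z**6/9 + 6*sin(u).
Step 5. Substitute back u = z**2: now -z**6/9 + 6*sin(z**2).
Answer: -z**6/9 + 6*sin(z**2).


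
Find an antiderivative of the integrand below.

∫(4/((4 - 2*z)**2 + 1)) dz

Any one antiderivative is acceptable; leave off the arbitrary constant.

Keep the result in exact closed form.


Answer: 2*atan(2*z - 4).


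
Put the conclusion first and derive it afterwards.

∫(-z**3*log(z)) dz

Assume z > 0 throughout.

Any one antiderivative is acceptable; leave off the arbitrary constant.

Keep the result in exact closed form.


The answer is -z**4*log(z)/4 + z**4/16.
Step 1. Integrate ∫(-z**3*log(z)) dz by parts with u = log(z), dv = (-z**3) dz, so v = -z**4/4 [assuming z > 0]: now -z**4*log(z)/4 + ∫(z**3/4) dz.
Step 2. Evaluate the standard form: now -z**4*log(z)/4 + z**4/16.
Answer: -z**4*log(z)/4 + z**4/16.


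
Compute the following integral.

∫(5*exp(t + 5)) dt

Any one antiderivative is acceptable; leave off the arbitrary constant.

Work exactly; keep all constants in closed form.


Answer: 5*exp(t + 5).


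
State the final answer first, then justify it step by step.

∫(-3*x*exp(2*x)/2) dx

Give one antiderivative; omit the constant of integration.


The answer is -3*x*exp(2*x)/4 + 3*exp(2*x)/8.
Step 1. Integrate ∫(-3*x*exp(2*x)/2) dx by parts with u = x, dv = (-3*exp(2*x)/2) dx, so v = -3*exp(2*x)/4: now -3*x*exp(2*x)/4 + ∫(3*exp(2*x)/4) dx.
Step 2. Evaluate the standard form: now -3*x*exp(2*x)/4 + 3*exp(2*x)/8.
Answer: -3*x*exp(2*x)/4 + 3*exp(2*x)/8.


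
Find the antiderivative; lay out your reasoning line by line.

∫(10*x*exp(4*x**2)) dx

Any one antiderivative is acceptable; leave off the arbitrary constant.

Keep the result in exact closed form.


Step 1. Substitute u = x**2, turning ∫(10*x*exp(4*x**2)) dx into ∫(5*exp(4*u)) du: now ∫(5*exp(4*u)) du.
Step 2. Evaluate the standard form: now 5*exp(4*u)/4.
Step 3. Substitute back u = x**2: now 5*exp(4*x**2)/4.
Answer: 5*exp(4*x**2)/4.


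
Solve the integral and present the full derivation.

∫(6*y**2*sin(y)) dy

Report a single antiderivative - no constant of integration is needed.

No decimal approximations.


Step 1. Integrate ∫(6*y**2*sin(y)) dy by parts with u = y**2, dv = (6*sin(y)) dy, so v = -6*cos(y): now -6*y**2*cos(y) + ∫(12*y*cos(y)) dy.
Step 2. Integrate ∫(12*y*cos(y)) dy by parts with u = y, dv = (12*cos(y)) dy, so v = 12*sin(y): now -6*y**2*cos(y) + 12*y*sin(y) + ∫(-12*sin(y)) dy.
Step 3. Evaluate the standard form: now -6*y**2*cos(y) + 12*y*sin(y) + 12*cos(y).
Answer: -6*y**2*cos(y) + 12*y*sin(y) + 12*cos(y).


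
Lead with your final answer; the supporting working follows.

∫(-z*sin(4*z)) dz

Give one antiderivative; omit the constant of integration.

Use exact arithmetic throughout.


The answer is z*cos(4*z)/4 - sin(4*z)/16.
Step 1. Integrate ∫(-z*sin(4*z)) dz by parts with u = z, dv = (-sin(4*z)) dz, so v = cos(4*z)/4: now z*cos(4*z)/4 + ∫(-cos(4*z)/4) dz.
Step 2. Evaluate the standard form: now z*cos(4*z)/4 - sin(4*z)/16.
Answer: z*cos(4*z)/4 - sin(4*z)/16.


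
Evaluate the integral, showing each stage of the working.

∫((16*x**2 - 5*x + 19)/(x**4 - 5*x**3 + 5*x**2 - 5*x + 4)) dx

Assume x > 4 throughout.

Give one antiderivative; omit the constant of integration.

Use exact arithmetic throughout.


Step 1. Decompose ∫((16*x**2 - 5*x + 19)/(x**4 - 5*x**3 + 5*x**2 - 5*x + 4)) dx by partial fractions, (16*x**2 - 5*x + 19)/(x**4 - 5*x**3 + 5*x**2 - 5*x + 4) = 1/(x**2 + 1) - 5/(x - 1) + 5/(x - 4): now ∫(5/(x - 4)) dx + ∫(-5/(x - 1)) dx + ∫(1/(x**2 + 1)) dx.
Step 2. Evaluate the standard form [assuming x > 1]: now -5*log(x - 1) + ∫(5/(x - 4)) dx + ∫(1/(x**2 + 1)) dx.
Step 3. Evaluate the standard form [assuming x > 4]: now 5*log(x - 4) - 5*log(x - 1) + ∫(1/(x**2 + 1)) dx.
Step 4. Evaluate the standard form: now 5*log(x - 4) - 5*log(x - 1) + atan(x).
Answer: 5*log(x - 4) - 5*log(x - 1) + atan(x).


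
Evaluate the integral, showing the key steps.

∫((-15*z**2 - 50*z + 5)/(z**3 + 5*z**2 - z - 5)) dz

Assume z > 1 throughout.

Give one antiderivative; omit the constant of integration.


Step 1. Decompose ∫((-15*z**2 - 50*z + 5)/(z**3 + 5*z**2 - z - 5)) dz by partial fractions, (-15*z**2 - 50*z + 5)/(z**3 + 5*z**2 - z - 5) = -5/(z + 5) - 5/(z + 1) - 5/(z - 1): now ∫(-5/(z - 1)) dz + ∫(-5/(z + 1)) dz + ∫(-5/(z + 5)) dz.
Step 2. Evaluate the standard form [assuming z > -1]: now -5*log(z + 1) + ∫(-5/(z - 1)) dz + ∫(-5/(z + 5)) dz.
Step 3. Evaluate the standard form [assuming z > -5]: now -5*log(z + 1) - 5*log(z + 5) + ∫(-5/(z - 1)) dz.
Step 4. Evaluate the standard form [assuming z > 1]: now -5*log(z - 1) - 5*log(z + 1) - 5*log(z + 5).
Answer: -5*log(z - 1) - 5*log(z + 1) - 5*log(z + 5).


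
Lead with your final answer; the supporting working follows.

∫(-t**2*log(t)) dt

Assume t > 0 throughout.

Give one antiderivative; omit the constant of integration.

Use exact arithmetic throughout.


The answer is -t**3*log(t)/3 + t**3/9.
Step 1. Integrate ∫(-t**2*log(t)) dt by parts with u = log(t), dv = (-t**2) dt, so v = -t**3/3 [assuming t > 0]: now -t**3*log(t)/3 + ∫(t**2/3) dt.
Step 2. Evaluate the standard form: now -t**3*log(t)/3 + t**3/9.
Answer: -t**3*log(t)/3 + t**3/9.
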